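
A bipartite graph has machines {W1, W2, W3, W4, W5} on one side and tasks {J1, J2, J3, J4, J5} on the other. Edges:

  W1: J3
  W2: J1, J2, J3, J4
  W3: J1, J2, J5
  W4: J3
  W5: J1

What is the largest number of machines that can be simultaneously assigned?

Unit-capacity flow: source→left, listed edges, right→sink; max matching = max flow.
Augmenting path W1→J3 (+1); matched 1.
Augmenting path W2→J1 (+1); matched 2.
Augmenting path W3→J2 (+1); matched 3.
Augmenting path W5→J1→W2→J4 (+1); matched 4.
No augmenting path remains; maximum matching = 4.
König certificate: {W2, W3, W5, J3} is a vertex cover of size 4 (every listed pair touches it), so no matching can be larger.

4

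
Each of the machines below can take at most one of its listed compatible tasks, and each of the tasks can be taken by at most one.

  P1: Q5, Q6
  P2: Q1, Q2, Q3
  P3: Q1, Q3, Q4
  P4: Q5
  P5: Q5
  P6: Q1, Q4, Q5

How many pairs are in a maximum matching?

Unit-capacity flow: source→left, listed edges, right→sink; max matching = max flow.
Augmenting path P1→Q5 (+1); matched 1.
Augmenting path P2→Q1 (+1); matched 2.
Augmenting path P3→Q3 (+1); matched 3.
Augmenting path P6→Q4 (+1); matched 4.
Augmenting path P4→Q5→P1→Q6 (+1); matched 5.
No augmenting path remains; maximum matching = 5.
König certificate: {P1, P2, P3, P6, Q5} is a vertex cover of size 5 (every listed pair touches it), so no matching can be larger.

5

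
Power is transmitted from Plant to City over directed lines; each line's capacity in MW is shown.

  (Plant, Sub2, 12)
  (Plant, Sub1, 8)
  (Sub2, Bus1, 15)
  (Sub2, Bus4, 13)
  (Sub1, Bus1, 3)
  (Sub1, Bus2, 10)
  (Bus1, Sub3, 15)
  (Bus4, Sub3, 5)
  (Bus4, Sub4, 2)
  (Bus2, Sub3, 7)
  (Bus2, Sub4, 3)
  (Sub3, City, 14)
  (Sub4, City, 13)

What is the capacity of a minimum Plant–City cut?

Augment Plant→Sub2→Bus1→Sub3→City: bottleneck 12, flow now 12.
Augment Plant→Sub1→Bus1→Sub3→City: bottleneck 2, flow now 14.
Augment Plant→Sub1→Bus2→Sub4→City: bottleneck 3, flow now 17.
Augment Plant→Sub1→Bus1→Sub2→Bus4→Sub4→City: bottleneck 1, flow now 18. (uses reverse residual edge)
Augment Plant→Sub1→Bus2→Sub3→Bus1→Sub2→Bus4→Sub4→City: bottleneck 1, flow now 19. (uses reverse residual edge)
No augmenting path remains; maximum flow = 19.
By max-flow min-cut, the minimum cut capacity equals the max flow.
In the residual graph, reachable from Plant: {Plant, Sub2, Sub1, Bus1, Bus4, Bus2, Sub3}.
Min-cut edges: Bus4→Sub4 (2), Bus2→Sub4 (3), Sub3→City (14); capacity 2 + 3 + 14 = 19.

19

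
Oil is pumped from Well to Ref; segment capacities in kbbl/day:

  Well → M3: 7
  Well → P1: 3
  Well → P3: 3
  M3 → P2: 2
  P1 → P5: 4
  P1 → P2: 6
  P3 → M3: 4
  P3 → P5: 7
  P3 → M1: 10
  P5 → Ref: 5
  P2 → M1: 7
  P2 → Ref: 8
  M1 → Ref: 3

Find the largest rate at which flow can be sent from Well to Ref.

Augment Well→M3→P2→Ref: bottleneck 2, flow now 2.
Augment Well→P1→P5→Ref: bottleneck 3, flow now 5.
Augment Well→P3→P5→Ref: bottleneck 2, flow now 7.
Augment Well→P3→M1→Ref: bottleneck 1, flow now 8.
No augmenting path remains; maximum flow = 8.
In the residual graph, reachable from Well: {Well, M3}.
Min-cut edges: Well→P1 (3), Well→P3 (3), M3→P2 (2); capacity 3 + 3 + 2 = 8.
This cut is saturated, so no flow can exceed 8.

8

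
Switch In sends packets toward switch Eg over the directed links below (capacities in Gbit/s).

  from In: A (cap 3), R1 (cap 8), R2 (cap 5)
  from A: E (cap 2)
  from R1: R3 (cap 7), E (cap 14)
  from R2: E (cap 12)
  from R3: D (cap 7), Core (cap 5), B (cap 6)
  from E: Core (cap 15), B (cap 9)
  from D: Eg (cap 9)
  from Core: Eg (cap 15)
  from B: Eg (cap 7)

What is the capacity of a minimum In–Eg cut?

15

Augment In→A→E→Core→Eg: bottleneck 2, flow now 2.
Augment In→R1→R3→D→Eg: bottleneck 7, flow now 9.
Augment In→R1→E→Core→Eg: bottleneck 1, flow now 10.
Augment In→R2→E→Core→Eg: bottleneck 5, flow now 15.
No augmenting path remains; maximum flow = 15.
By max-flow min-cut, the minimum cut capacity equals the max flow.
In the residual graph, reachable from In: {In, A}.
Min-cut edges: In→R1 (8), In→R2 (5), A→E (2); capacity 8 + 5 + 2 = 15.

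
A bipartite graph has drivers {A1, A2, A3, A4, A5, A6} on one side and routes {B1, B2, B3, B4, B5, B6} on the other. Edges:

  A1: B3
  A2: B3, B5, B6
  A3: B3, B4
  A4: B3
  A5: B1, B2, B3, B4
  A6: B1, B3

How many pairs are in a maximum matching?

5

Unit-capacity flow: source→left, listed edges, right→sink; max matching = max flow.
Augmenting path A1→B3 (+1); matched 1.
Augmenting path A2→B5 (+1); matched 2.
Augmenting path A3→B4 (+1); matched 3.
Augmenting path A5→B1 (+1); matched 4.
Augmenting path A6→B1→A5→B2 (+1); matched 5.
No augmenting path remains; maximum matching = 5.
König certificate: {A2, A3, A5, A6, B3} is a vertex cover of size 5 (every listed pair touches it), so no matching can be larger.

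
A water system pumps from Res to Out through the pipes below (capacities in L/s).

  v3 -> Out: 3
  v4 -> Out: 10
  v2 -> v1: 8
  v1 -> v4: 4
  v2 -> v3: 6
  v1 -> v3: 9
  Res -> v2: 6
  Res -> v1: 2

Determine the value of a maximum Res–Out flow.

Augment Res→v1→v3→Out: bottleneck 2, flow now 2.
Augment Res→v2→v3→Out: bottleneck 1, flow now 3.
Augment Res→v2→v1→v4→Out: bottleneck 4, flow now 7.
No augmenting path remains; maximum flow = 7.
In the residual graph, reachable from Res: {Res, v1, v2, v3}.
Min-cut edges: v1→v4 (4), v3→Out (3); capacity 4 + 3 = 7.
This cut is saturated, so no flow can exceed 7.

7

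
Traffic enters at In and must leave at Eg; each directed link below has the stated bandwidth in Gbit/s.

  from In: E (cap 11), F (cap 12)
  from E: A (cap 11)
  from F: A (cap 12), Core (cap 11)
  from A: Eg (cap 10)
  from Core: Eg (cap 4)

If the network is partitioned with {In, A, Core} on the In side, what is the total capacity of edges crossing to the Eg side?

37

Edges leaving {In, A, Core}: In→E (11), In→F (12), A→Eg (10), Core→Eg (4).
Cut capacity = 11 + 12 + 10 + 4 = 37.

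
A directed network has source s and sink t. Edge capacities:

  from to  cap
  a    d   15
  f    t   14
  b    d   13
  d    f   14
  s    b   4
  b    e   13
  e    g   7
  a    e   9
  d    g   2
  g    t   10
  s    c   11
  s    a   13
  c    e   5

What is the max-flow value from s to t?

22

Augment s→a→d→f→t: bottleneck 13, flow now 13.
Augment s→b→d→f→t: bottleneck 1, flow now 14.
Augment s→b→d→g→t: bottleneck 2, flow now 16.
Augment s→b→e→g→t: bottleneck 1, flow now 17.
Augment s→c→e→g→t: bottleneck 5, flow now 22.
No augmenting path remains; maximum flow = 22.
In the residual graph, reachable from s: {s, c}.
Min-cut edges: s→a (13), s→b (4), c→e (5); capacity 13 + 4 + 5 = 22.
This cut is saturated, so no flow can exceed 22.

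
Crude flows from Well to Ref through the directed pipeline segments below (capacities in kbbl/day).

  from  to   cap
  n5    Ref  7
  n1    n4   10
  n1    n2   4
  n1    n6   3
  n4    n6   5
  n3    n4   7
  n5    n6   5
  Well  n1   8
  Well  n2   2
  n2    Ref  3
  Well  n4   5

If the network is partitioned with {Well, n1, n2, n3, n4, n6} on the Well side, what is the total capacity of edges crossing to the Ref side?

Edges leaving {Well, n1, n2, n3, n4, n6}: n2→Ref (3).
Cut capacity = 3 = 3.

3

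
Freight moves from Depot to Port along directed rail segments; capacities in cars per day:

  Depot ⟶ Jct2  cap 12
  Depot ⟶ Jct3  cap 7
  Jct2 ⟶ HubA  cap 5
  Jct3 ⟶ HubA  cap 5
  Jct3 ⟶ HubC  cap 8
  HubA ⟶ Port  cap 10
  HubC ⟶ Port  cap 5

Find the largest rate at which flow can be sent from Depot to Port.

Augment Depot→Jct2→HubA→Port: bottleneck 5, flow now 5.
Augment Depot→Jct3→HubA→Port: bottleneck 5, flow now 10.
Augment Depot→Jct3→HubC→Port: bottleneck 2, flow now 12.
No augmenting path remains; maximum flow = 12.
In the residual graph, reachable from Depot: {Depot, Jct2}.
Min-cut edges: Depot→Jct3 (7), Jct2→HubA (5); capacity 7 + 5 = 12.
This cut is saturated, so no flow can exceed 12.

12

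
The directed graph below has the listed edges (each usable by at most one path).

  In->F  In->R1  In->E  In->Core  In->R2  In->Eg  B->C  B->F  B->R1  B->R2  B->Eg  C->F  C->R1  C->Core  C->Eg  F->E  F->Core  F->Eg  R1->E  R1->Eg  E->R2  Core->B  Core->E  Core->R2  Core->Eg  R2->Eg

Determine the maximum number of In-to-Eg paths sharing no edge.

Assign every edge capacity 1; by Menger, the answer equals the max flow.
Path In→Eg (+1); total 1.
Path In→F→Eg (+1); total 2.
Path In→R1→Eg (+1); total 3.
Path In→Core→Eg (+1); total 4.
Path In→R2→Eg (+1); total 5.
No residual In→Eg path; max flow = 5.
Certifying cut of size 5: {In→Core, In→Eg, In→F, In→R1, R2→Eg}.

5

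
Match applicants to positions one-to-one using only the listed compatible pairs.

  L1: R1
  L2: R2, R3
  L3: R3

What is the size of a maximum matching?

3

Unit-capacity flow: source→left, listed edges, right→sink; max matching = max flow.
Augmenting path L1→R1 (+1); matched 1.
Augmenting path L2→R2 (+1); matched 2.
Augmenting path L3→R3 (+1); matched 3.
No augmenting path remains; maximum matching = 3.
König certificate: {L1, L2, L3} is a vertex cover of size 3 (every listed pair touches it), so no matching can be larger.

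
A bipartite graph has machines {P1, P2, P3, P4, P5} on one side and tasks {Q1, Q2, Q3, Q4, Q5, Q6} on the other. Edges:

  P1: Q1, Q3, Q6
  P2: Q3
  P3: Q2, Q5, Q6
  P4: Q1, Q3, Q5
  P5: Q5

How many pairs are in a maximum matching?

Unit-capacity flow: source→left, listed edges, right→sink; max matching = max flow.
Augmenting path P1→Q1 (+1); matched 1.
Augmenting path P2→Q3 (+1); matched 2.
Augmenting path P3→Q2 (+1); matched 3.
Augmenting path P4→Q5 (+1); matched 4.
Augmenting path P5→Q5→P4→Q1→P1→Q6 (+1); matched 5.
No augmenting path remains; maximum matching = 5.
König certificate: {P1, P2, P3, P4, P5} is a vertex cover of size 5 (every listed pair touches it), so no matching can be larger.

5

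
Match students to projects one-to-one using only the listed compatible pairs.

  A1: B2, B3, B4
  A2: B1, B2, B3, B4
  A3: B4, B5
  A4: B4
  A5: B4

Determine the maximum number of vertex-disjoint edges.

4

Unit-capacity flow: source→left, listed edges, right→sink; max matching = max flow.
Augmenting path A1→B2 (+1); matched 1.
Augmenting path A2→B1 (+1); matched 2.
Augmenting path A3→B4 (+1); matched 3.
Augmenting path A4→B4→A3→B5 (+1); matched 4.
No augmenting path remains; maximum matching = 4.
König certificate: {A1, A2, A3, B4} is a vertex cover of size 4 (every listed pair touches it), so no matching can be larger.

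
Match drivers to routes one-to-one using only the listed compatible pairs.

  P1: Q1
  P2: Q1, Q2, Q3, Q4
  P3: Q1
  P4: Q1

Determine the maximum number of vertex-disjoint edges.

Unit-capacity flow: source→left, listed edges, right→sink; max matching = max flow.
Augmenting path P1→Q1 (+1); matched 1.
Augmenting path P2→Q2 (+1); matched 2.
No augmenting path remains; maximum matching = 2.
König certificate: {P2, Q1} is a vertex cover of size 2 (every listed pair touches it), so no matching can be larger.

2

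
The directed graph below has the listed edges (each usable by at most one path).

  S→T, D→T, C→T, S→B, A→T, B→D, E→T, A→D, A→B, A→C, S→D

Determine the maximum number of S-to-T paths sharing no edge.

2

Assign every edge capacity 1; by Menger, the answer equals the max flow.
Path S→T (+1); total 1.
Path S→D→T (+1); total 2.
No residual S→T path; max flow = 2.
Certifying cut of size 2: {D→T, S→T}.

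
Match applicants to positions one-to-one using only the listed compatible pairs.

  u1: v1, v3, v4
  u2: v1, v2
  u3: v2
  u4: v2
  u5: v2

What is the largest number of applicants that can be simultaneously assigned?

Unit-capacity flow: source→left, listed edges, right→sink; max matching = max flow.
Augmenting path u1→v1 (+1); matched 1.
Augmenting path u2→v2 (+1); matched 2.
Augmenting path u3→v2→u2→v1→u1→v3 (+1); matched 3.
No augmenting path remains; maximum matching = 3.
König certificate: {u1, u2, v2} is a vertex cover of size 3 (every listed pair touches it), so no matching can be larger.

3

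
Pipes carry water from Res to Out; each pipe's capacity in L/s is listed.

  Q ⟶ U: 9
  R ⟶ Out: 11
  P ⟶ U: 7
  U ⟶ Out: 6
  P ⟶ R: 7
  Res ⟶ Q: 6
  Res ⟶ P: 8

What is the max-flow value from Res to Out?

13

Augment Res→P→R→Out: bottleneck 7, flow now 7.
Augment Res→P→U→Out: bottleneck 1, flow now 8.
Augment Res→Q→U→Out: bottleneck 5, flow now 13.
No augmenting path remains; maximum flow = 13.
In the residual graph, reachable from Res: {Res, P, Q, U}.
Min-cut edges: P→R (7), U→Out (6); capacity 7 + 6 = 13.
This cut is saturated, so no flow can exceed 13.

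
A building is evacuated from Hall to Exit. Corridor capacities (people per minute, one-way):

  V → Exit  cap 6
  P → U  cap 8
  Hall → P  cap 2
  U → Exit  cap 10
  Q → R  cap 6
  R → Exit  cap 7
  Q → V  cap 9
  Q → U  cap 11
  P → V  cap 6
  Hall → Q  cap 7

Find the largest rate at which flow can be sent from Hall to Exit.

Augment Hall→P→U→Exit: bottleneck 2, flow now 2.
Augment Hall→Q→R→Exit: bottleneck 6, flow now 8.
Augment Hall→Q→U→Exit: bottleneck 1, flow now 9.
No augmenting path remains; maximum flow = 9.
In the residual graph, reachable from Hall: {Hall}.
Min-cut edges: Hall→P (2), Hall→Q (7); capacity 2 + 7 = 9.
This cut is saturated, so no flow can exceed 9.

9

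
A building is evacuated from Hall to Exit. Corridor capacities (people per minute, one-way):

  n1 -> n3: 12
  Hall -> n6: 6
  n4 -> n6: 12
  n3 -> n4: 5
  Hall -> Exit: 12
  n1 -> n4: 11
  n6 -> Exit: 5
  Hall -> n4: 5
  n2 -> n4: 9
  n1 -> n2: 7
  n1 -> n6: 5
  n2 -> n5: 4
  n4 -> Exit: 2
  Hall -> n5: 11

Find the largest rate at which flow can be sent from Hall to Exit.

19

Augment Hall→Exit: bottleneck 12, flow now 12.
Augment Hall→n4→Exit: bottleneck 2, flow now 14.
Augment Hall→n6→Exit: bottleneck 5, flow now 19.
No augmenting path remains; maximum flow = 19.
In the residual graph, reachable from Hall: {Hall, n4, n5, n6}.
Min-cut edges: Hall→Exit (12), n4→Exit (2), n6→Exit (5); capacity 12 + 2 + 5 = 19.
This cut is saturated, so no flow can exceed 19.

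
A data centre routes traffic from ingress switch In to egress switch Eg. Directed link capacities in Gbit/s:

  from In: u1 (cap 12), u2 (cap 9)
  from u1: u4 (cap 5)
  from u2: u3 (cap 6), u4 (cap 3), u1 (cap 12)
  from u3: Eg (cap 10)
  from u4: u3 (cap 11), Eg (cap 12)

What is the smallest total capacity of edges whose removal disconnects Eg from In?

Augment In→u1→u4→Eg: bottleneck 5, flow now 5.
Augment In→u2→u3→Eg: bottleneck 6, flow now 11.
Augment In→u2→u4→Eg: bottleneck 3, flow now 14.
No augmenting path remains; maximum flow = 14.
By max-flow min-cut, the minimum cut capacity equals the max flow.
In the residual graph, reachable from In: {In, u1}.
Min-cut edges: In→u2 (9), u1→u4 (5); capacity 9 + 5 = 14.

14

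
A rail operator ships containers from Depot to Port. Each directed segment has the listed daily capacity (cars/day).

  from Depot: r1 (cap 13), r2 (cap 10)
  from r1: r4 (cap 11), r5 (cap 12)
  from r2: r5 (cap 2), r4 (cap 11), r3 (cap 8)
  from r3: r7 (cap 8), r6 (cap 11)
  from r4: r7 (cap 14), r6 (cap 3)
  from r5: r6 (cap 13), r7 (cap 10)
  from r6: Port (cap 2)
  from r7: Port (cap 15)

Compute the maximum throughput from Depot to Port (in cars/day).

Augment Depot→r1→r4→r6→Port: bottleneck 2, flow now 2.
Augment Depot→r1→r4→r7→Port: bottleneck 9, flow now 11.
Augment Depot→r1→r5→r7→Port: bottleneck 2, flow now 13.
Augment Depot→r2→r3→r7→Port: bottleneck 4, flow now 17.
No augmenting path remains; maximum flow = 17.
In the residual graph, reachable from Depot: {Depot, r1, r2, r3, r4, r5, r6, r7}.
Min-cut edges: r6→Port (2), r7→Port (15); capacity 2 + 15 = 17.
This cut is saturated, so no flow can exceed 17.

17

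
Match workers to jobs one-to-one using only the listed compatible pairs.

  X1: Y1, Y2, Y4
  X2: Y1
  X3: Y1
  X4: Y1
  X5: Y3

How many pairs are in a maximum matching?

3

Unit-capacity flow: source→left, listed edges, right→sink; max matching = max flow.
Augmenting path X1→Y1 (+1); matched 1.
Augmenting path X5→Y3 (+1); matched 2.
Augmenting path X2→Y1→X1→Y2 (+1); matched 3.
No augmenting path remains; maximum matching = 3.
König certificate: {X1, X5, Y1} is a vertex cover of size 3 (every listed pair touches it), so no matching can be larger.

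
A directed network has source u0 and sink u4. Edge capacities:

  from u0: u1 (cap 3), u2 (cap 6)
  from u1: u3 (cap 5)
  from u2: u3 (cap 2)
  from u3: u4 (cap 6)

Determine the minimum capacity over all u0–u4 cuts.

Augment u0→u1→u3→u4: bottleneck 3, flow now 3.
Augment u0→u2→u3→u4: bottleneck 2, flow now 5.
No augmenting path remains; maximum flow = 5.
By max-flow min-cut, the minimum cut capacity equals the max flow.
In the residual graph, reachable from u0: {u0, u2}.
Min-cut edges: u0→u1 (3), u2→u3 (2); capacity 3 + 2 = 5.

5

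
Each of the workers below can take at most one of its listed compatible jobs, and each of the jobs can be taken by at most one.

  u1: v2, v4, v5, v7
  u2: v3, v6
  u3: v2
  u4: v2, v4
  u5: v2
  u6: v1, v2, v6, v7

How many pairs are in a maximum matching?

Unit-capacity flow: source→left, listed edges, right→sink; max matching = max flow.
Augmenting path u1→v2 (+1); matched 1.
Augmenting path u2→v3 (+1); matched 2.
Augmenting path u4→v4 (+1); matched 3.
Augmenting path u6→v1 (+1); matched 4.
Augmenting path u3→v2→u1→v5 (+1); matched 5.
No augmenting path remains; maximum matching = 5.
König certificate: {u1, u2, u4, u6, v2} is a vertex cover of size 5 (every listed pair touches it), so no matching can be larger.

5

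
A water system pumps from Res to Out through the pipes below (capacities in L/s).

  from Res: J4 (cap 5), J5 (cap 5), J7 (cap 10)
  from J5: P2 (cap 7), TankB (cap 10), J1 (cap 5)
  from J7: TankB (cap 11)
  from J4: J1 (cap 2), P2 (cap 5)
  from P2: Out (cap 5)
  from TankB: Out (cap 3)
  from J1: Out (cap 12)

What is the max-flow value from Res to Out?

13

Augment Res→J5→P2→Out: bottleneck 5, flow now 5.
Augment Res→J7→TankB→Out: bottleneck 3, flow now 8.
Augment Res→J4→J1→Out: bottleneck 2, flow now 10.
Augment Res→J4→P2→J5→J1→Out: bottleneck 3, flow now 13. (uses reverse residual edge)
No augmenting path remains; maximum flow = 13.
In the residual graph, reachable from Res: {Res, J7, TankB}.
Min-cut edges: Res→J5 (5), Res→J4 (5), TankB→Out (3); capacity 5 + 5 + 3 = 13.
This cut is saturated, so no flow can exceed 13.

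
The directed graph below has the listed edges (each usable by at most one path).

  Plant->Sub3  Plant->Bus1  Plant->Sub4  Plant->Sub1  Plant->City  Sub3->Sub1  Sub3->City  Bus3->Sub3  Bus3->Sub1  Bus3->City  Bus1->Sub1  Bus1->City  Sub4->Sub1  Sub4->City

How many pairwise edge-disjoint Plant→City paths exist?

Assign every edge capacity 1; by Menger, the answer equals the max flow.
Path Plant→City (+1); total 1.
Path Plant→Sub3→City (+1); total 2.
Path Plant→Bus1→City (+1); total 3.
Path Plant→Sub4→City (+1); total 4.
No residual Plant→City path; max flow = 4.
Certifying cut of size 4: {Plant→Bus1, Plant→City, Plant→Sub3, Plant→Sub4}.

4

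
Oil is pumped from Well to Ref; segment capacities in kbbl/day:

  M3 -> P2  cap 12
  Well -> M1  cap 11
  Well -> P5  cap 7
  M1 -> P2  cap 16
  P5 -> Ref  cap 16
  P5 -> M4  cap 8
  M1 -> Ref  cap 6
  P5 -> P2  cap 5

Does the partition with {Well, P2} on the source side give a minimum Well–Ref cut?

No — its capacity is 18, but the minimum cut has capacity 13.

Given cut capacity: 7 + 11 = 18.
Augment Well→P5→Ref: bottleneck 7, flow now 7.
Augment Well→M1→Ref: bottleneck 6, flow now 13.
No augmenting path remains; maximum flow = 13.
In the residual graph, reachable from Well: {Well, M1, P2}.
Min-cut edges: Well→P5 (7), M1→Ref (6); capacity 7 + 6 = 13.
Cut capacity 18 exceeds the max flow 13, so it is not minimum.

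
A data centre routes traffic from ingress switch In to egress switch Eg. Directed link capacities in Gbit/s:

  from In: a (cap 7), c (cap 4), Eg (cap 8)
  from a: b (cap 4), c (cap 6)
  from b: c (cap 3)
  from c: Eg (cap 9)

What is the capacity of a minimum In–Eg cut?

Augment In→Eg: bottleneck 8, flow now 8.
Augment In→c→Eg: bottleneck 4, flow now 12.
Augment In→a→c→Eg: bottleneck 5, flow now 17.
No augmenting path remains; maximum flow = 17.
By max-flow min-cut, the minimum cut capacity equals the max flow.
In the residual graph, reachable from In: {In, a, b, c}.
Min-cut edges: In→Eg (8), c→Eg (9); capacity 8 + 9 = 17.

17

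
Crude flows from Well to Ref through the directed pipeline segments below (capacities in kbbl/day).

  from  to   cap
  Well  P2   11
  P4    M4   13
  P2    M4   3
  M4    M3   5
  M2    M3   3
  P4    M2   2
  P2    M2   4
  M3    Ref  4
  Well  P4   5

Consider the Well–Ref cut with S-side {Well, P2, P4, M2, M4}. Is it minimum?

Given cut capacity: 3 + 5 = 8.
Augment Well→P2→M2→M3→Ref: bottleneck 3, flow now 3.
Augment Well→P2→M4→M3→Ref: bottleneck 1, flow now 4.
No augmenting path remains; maximum flow = 4.
In the residual graph, reachable from Well: {Well, P2, P4, M2, M4, M3}.
Min-cut edges: M3→Ref (4); capacity 4 = 4.
Cut capacity 8 exceeds the max flow 4, so it is not minimum.

No — its capacity is 8, but the minimum cut has capacity 4.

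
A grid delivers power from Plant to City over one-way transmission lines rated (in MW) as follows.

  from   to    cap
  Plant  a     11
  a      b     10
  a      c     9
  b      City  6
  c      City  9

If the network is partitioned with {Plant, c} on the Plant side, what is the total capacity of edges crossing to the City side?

Edges leaving {Plant, c}: Plant→a (11), c→City (9).
Cut capacity = 11 + 9 = 20.

20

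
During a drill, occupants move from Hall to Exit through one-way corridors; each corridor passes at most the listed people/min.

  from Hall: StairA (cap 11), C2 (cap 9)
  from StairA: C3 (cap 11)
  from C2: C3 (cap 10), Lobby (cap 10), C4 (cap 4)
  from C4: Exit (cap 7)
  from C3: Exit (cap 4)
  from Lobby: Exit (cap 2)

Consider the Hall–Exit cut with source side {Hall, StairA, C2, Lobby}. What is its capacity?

Edges leaving {Hall, StairA, C2, Lobby}: StairA→C3 (11), C2→C4 (4), C2→C3 (10), Lobby→Exit (2).
Cut capacity = 11 + 4 + 10 + 2 = 27.

27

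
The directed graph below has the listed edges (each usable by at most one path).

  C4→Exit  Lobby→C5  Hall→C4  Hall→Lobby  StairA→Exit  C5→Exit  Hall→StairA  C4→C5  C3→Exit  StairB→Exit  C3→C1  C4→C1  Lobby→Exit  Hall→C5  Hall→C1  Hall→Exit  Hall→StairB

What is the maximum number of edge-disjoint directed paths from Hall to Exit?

6

Assign every edge capacity 1; by Menger, the answer equals the max flow.
Path Hall→Exit (+1); total 1.
Path Hall→C4→Exit (+1); total 2.
Path Hall→Lobby→Exit (+1); total 3.
Path Hall→StairA→Exit (+1); total 4.
Path Hall→StairB→Exit (+1); total 5.
Path Hall→C5→Exit (+1); total 6.
No residual Hall→Exit path; max flow = 6.
Certifying cut of size 6: {Hall→C4, Hall→C5, Hall→Exit, Hall→Lobby, Hall→StairA, Hall→StairB}.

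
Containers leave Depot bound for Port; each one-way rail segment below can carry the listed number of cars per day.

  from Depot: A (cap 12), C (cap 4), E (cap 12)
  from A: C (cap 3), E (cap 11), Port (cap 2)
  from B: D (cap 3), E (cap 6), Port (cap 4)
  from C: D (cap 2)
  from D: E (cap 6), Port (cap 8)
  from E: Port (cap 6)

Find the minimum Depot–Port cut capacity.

Augment Depot→A→Port: bottleneck 2, flow now 2.
Augment Depot→E→Port: bottleneck 6, flow now 8.
Augment Depot→C→D→Port: bottleneck 2, flow now 10.
No augmenting path remains; maximum flow = 10.
By max-flow min-cut, the minimum cut capacity equals the max flow.
In the residual graph, reachable from Depot: {Depot, A, C, E}.
Min-cut edges: A→Port (2), C→D (2), E→Port (6); capacity 2 + 2 + 6 = 10.

10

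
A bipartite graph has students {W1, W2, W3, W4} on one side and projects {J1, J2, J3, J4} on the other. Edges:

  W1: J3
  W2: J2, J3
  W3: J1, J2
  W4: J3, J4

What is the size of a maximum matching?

4

Unit-capacity flow: source→left, listed edges, right→sink; max matching = max flow.
Augmenting path W1→J3 (+1); matched 1.
Augmenting path W2→J2 (+1); matched 2.
Augmenting path W3→J1 (+1); matched 3.
Augmenting path W4→J4 (+1); matched 4.
No augmenting path remains; maximum matching = 4.
König certificate: {W1, W2, W3, W4} is a vertex cover of size 4 (every listed pair touches it), so no matching can be larger.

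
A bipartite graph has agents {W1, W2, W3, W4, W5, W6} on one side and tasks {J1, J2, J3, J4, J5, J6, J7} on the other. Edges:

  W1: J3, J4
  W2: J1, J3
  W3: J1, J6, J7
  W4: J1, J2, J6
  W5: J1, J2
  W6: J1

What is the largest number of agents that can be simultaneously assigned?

Unit-capacity flow: source→left, listed edges, right→sink; max matching = max flow.
Augmenting path W1→J3 (+1); matched 1.
Augmenting path W2→J1 (+1); matched 2.
Augmenting path W3→J6 (+1); matched 3.
Augmenting path W4→J2 (+1); matched 4.
Augmenting path W5→J1→W2→J3→W1→J4 (+1); matched 5.
Augmenting path W6→J1→W5→J2→W4→J6→W3→J7 (+1); matched 6.
No augmenting path remains; maximum matching = 6.
König certificate: {W1, W2, W3, W4, W5, W6} is a vertex cover of size 6 (every listed pair touches it), so no matching can be larger.

6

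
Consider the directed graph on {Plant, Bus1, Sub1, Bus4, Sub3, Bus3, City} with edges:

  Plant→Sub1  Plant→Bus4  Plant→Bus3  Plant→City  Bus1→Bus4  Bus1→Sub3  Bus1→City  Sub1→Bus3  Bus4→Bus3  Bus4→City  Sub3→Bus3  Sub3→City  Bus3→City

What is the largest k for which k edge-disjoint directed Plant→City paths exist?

3

Assign every edge capacity 1; by Menger, the answer equals the max flow.
Path Plant→City (+1); total 1.
Path Plant→Bus4→City (+1); total 2.
Path Plant→Bus3→City (+1); total 3.
No residual Plant→City path; max flow = 3.
Certifying cut of size 3: {Bus3→City, Plant→Bus4, Plant→City}.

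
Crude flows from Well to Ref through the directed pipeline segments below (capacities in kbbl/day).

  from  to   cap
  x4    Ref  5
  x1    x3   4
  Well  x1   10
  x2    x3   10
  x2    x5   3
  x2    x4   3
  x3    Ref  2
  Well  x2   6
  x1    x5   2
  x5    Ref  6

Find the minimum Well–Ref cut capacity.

10

Augment Well→x1→x3→Ref: bottleneck 2, flow now 2.
Augment Well→x1→x5→Ref: bottleneck 2, flow now 4.
Augment Well→x2→x4→Ref: bottleneck 3, flow now 7.
Augment Well→x2→x5→Ref: bottleneck 3, flow now 10.
No augmenting path remains; maximum flow = 10.
By max-flow min-cut, the minimum cut capacity equals the max flow.
In the residual graph, reachable from Well: {Well, x1, x3}.
Min-cut edges: Well→x2 (6), x1→x5 (2), x3→Ref (2); capacity 6 + 2 + 2 = 10.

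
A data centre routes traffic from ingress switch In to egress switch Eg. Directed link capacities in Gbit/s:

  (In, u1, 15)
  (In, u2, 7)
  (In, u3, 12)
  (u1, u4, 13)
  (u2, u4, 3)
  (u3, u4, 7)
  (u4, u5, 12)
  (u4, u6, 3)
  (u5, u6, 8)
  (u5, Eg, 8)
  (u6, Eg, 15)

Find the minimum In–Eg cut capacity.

15

Augment In→u1→u4→u5→Eg: bottleneck 8, flow now 8.
Augment In→u1→u4→u6→Eg: bottleneck 3, flow now 11.
Augment In→u1→u4→u5→u6→Eg: bottleneck 2, flow now 13.
Augment In→u2→u4→u5→u6→Eg: bottleneck 2, flow now 15.
No augmenting path remains; maximum flow = 15.
By max-flow min-cut, the minimum cut capacity equals the max flow.
In the residual graph, reachable from In: {In, u1, u2, u3, u4}.
Min-cut edges: u4→u5 (12), u4→u6 (3); capacity 12 + 3 = 15.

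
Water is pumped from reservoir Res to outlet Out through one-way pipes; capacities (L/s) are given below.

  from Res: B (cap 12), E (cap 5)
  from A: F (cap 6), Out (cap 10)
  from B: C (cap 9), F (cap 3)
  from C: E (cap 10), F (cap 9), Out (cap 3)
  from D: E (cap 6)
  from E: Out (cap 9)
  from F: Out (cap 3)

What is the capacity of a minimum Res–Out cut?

15

Augment Res→E→Out: bottleneck 5, flow now 5.
Augment Res→B→C→Out: bottleneck 3, flow now 8.
Augment Res→B→F→Out: bottleneck 3, flow now 11.
Augment Res→B→C→E→Out: bottleneck 4, flow now 15.
No augmenting path remains; maximum flow = 15.
By max-flow min-cut, the minimum cut capacity equals the max flow.
In the residual graph, reachable from Res: {Res, B, C, E, F}.
Min-cut edges: C→Out (3), E→Out (9), F→Out (3); capacity 3 + 9 + 3 = 15.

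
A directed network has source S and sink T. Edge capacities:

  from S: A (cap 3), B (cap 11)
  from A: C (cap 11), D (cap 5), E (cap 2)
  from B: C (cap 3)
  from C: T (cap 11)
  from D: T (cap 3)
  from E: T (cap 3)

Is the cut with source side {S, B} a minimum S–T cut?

Yes — it is a minimum cut (capacity 6).

Given cut capacity: 3 + 3 = 6.
Augment S→A→C→T: bottleneck 3, flow now 3.
Augment S→B→C→T: bottleneck 3, flow now 6.
No augmenting path remains; maximum flow = 6.
Cut capacity 6 equals the max flow, so it is a minimum cut.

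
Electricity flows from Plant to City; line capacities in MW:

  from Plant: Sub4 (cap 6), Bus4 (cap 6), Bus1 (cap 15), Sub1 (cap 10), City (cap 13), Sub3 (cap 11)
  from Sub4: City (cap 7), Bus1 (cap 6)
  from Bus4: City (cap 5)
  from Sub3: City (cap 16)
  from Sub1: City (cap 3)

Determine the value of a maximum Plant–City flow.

Augment Plant→City: bottleneck 13, flow now 13.
Augment Plant→Sub4→City: bottleneck 6, flow now 19.
Augment Plant→Bus4→City: bottleneck 5, flow now 24.
Augment Plant→Sub3→City: bottleneck 11, flow now 35.
Augment Plant→Sub1→City: bottleneck 3, flow now 38.
No augmenting path remains; maximum flow = 38.
In the residual graph, reachable from Plant: {Plant, Bus4, Bus1, Sub1}.
Min-cut edges: Plant→Sub4 (6), Plant→Sub3 (11), Plant→City (13), Bus4→City (5), Sub1→City (3); capacity 6 + 11 + 13 + 5 + 3 = 38.
This cut is saturated, so no flow can exceed 38.

38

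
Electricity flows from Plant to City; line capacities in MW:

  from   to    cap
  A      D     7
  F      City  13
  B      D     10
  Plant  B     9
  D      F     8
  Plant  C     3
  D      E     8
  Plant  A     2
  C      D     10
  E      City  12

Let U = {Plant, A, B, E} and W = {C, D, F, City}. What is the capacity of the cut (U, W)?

Edges leaving {Plant, A, B, E}: Plant→C (3), A→D (7), B→D (10), E→City (12).
Cut capacity = 3 + 7 + 10 + 12 = 32.

32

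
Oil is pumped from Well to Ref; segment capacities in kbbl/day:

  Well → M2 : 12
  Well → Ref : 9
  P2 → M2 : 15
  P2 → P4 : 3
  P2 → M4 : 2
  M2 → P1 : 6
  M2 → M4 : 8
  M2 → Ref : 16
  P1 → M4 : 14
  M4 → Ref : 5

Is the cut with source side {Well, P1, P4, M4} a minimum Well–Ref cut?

Given cut capacity: 12 + 9 + 5 = 26.
Augment Well→Ref: bottleneck 9, flow now 9.
Augment Well→M2→Ref: bottleneck 12, flow now 21.
No augmenting path remains; maximum flow = 21.
In the residual graph, reachable from Well: {Well}.
Min-cut edges: Well→M2 (12), Well→Ref (9); capacity 12 + 9 = 21.
Cut capacity 26 exceeds the max flow 21, so it is not minimum.

No — its capacity is 26, but the minimum cut has capacity 21.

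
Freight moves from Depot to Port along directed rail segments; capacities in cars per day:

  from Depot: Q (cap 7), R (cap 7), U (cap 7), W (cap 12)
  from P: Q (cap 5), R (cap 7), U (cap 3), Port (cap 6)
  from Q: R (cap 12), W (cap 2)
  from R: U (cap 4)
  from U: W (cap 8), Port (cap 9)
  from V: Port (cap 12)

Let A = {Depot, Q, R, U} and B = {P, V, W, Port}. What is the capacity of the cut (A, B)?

Edges leaving {Depot, Q, R, U}: Depot→W (12), Q→W (2), U→W (8), U→Port (9).
Cut capacity = 12 + 2 + 8 + 9 = 31.

31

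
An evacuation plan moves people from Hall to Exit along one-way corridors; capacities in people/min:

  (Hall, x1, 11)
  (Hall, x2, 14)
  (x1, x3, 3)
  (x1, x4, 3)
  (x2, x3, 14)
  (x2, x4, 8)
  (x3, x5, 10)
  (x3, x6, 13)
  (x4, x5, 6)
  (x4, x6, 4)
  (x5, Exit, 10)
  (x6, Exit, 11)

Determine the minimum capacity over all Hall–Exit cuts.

Augment Hall→x1→x3→x5→Exit: bottleneck 3, flow now 3.
Augment Hall→x1→x4→x5→Exit: bottleneck 3, flow now 6.
Augment Hall→x2→x3→x5→Exit: bottleneck 4, flow now 10.
Augment Hall→x2→x3→x6→Exit: bottleneck 10, flow now 20.
No augmenting path remains; maximum flow = 20.
By max-flow min-cut, the minimum cut capacity equals the max flow.
In the residual graph, reachable from Hall: {Hall, x1}.
Min-cut edges: Hall→x2 (14), x1→x3 (3), x1→x4 (3); capacity 14 + 3 + 3 = 20.

20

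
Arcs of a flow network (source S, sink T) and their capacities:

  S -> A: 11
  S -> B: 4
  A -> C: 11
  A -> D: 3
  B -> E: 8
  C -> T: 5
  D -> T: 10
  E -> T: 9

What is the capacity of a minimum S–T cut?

12

Augment S→A→C→T: bottleneck 5, flow now 5.
Augment S→A→D→T: bottleneck 3, flow now 8.
Augment S→B→E→T: bottleneck 4, flow now 12.
No augmenting path remains; maximum flow = 12.
By max-flow min-cut, the minimum cut capacity equals the max flow.
In the residual graph, reachable from S: {S, A, C}.
Min-cut edges: S→B (4), A→D (3), C→T (5); capacity 4 + 3 + 5 = 12.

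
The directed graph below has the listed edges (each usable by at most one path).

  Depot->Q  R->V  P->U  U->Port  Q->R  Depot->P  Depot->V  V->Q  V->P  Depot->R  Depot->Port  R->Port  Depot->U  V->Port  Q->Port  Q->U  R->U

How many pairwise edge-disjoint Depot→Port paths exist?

Assign every edge capacity 1; by Menger, the answer equals the max flow.
Path Depot→Port (+1); total 1.
Path Depot→Q→Port (+1); total 2.
Path Depot→R→Port (+1); total 3.
Path Depot→U→Port (+1); total 4.
Path Depot→V→Port (+1); total 5.
No residual Depot→Port path; max flow = 5.
Certifying cut of size 5: {Depot→Port, Depot→Q, Depot→R, Depot→V, U→Port}.

5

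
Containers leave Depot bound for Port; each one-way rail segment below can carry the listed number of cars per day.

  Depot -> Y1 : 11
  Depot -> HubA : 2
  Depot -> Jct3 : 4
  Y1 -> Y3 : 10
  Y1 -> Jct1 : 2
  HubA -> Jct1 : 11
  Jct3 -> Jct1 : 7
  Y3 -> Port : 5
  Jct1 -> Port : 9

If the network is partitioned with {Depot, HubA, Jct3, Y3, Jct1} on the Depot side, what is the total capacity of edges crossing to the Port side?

Edges leaving {Depot, HubA, Jct3, Y3, Jct1}: Depot→Y1 (11), Y3→Port (5), Jct1→Port (9).
Cut capacity = 11 + 5 + 9 = 25.

25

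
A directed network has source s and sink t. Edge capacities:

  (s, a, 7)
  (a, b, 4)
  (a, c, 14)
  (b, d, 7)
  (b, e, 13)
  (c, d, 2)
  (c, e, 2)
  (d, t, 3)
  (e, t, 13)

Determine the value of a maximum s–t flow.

Augment s→a→b→d→t: bottleneck 3, flow now 3.
Augment s→a→b→e→t: bottleneck 1, flow now 4.
Augment s→a→c→e→t: bottleneck 2, flow now 6.
Augment s→a→c→d→b→e→t: bottleneck 1, flow now 7. (uses reverse residual edge)
No augmenting path remains; maximum flow = 7.
In the residual graph, reachable from s: {s}.
Min-cut edges: s→a (7); capacity 7 = 7.
This cut is saturated, so no flow can exceed 7.

7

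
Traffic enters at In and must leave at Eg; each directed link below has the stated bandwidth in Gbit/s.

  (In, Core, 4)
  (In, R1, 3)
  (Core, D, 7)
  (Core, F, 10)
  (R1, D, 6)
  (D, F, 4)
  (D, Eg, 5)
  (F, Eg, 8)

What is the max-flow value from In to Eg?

Augment In→Core→D→Eg: bottleneck 4, flow now 4.
Augment In→R1→D→Eg: bottleneck 1, flow now 5.
Augment In→R1→D→F→Eg: bottleneck 2, flow now 7.
No augmenting path remains; maximum flow = 7.
In the residual graph, reachable from In: {In}.
Min-cut edges: In→Core (4), In→R1 (3); capacity 4 + 3 = 7.
This cut is saturated, so no flow can exceed 7.

7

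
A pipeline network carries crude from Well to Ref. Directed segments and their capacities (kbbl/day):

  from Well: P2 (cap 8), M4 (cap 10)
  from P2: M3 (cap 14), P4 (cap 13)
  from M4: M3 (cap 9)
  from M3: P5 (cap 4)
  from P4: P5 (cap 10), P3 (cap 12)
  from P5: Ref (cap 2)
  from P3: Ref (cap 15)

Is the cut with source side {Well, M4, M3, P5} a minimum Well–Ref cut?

Given cut capacity: 8 + 2 = 10.
Augment Well→P2→M3→P5→Ref: bottleneck 2, flow now 2.
Augment Well→P2→P4→P3→Ref: bottleneck 6, flow now 8.
Augment Well→M4→M3→P2→P4→P3→Ref: bottleneck 2, flow now 10. (uses reverse residual edge)
No augmenting path remains; maximum flow = 10.
Cut capacity 10 equals the max flow, so it is a minimum cut.

Yes — it is a minimum cut (capacity 10).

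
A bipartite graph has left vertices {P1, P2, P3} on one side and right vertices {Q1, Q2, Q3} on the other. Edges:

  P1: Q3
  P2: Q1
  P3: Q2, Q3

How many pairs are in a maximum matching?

Unit-capacity flow: source→left, listed edges, right→sink; max matching = max flow.
Augmenting path P1→Q3 (+1); matched 1.
Augmenting path P2→Q1 (+1); matched 2.
Augmenting path P3→Q2 (+1); matched 3.
No augmenting path remains; maximum matching = 3.
König certificate: {P1, P2, P3} is a vertex cover of size 3 (every listed pair touches it), so no matching can be larger.

3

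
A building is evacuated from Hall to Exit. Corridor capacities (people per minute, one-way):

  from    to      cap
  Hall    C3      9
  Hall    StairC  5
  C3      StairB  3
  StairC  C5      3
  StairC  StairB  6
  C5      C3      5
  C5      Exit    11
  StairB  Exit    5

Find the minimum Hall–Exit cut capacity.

8

Augment Hall→C3→StairB→Exit: bottleneck 3, flow now 3.
Augment Hall→StairC→C5→Exit: bottleneck 3, flow now 6.
Augment Hall→StairC→StairB→Exit: bottleneck 2, flow now 8.
No augmenting path remains; maximum flow = 8.
By max-flow min-cut, the minimum cut capacity equals the max flow.
In the residual graph, reachable from Hall: {Hall, C3}.
Min-cut edges: Hall→StairC (5), C3→StairB (3); capacity 5 + 3 = 8.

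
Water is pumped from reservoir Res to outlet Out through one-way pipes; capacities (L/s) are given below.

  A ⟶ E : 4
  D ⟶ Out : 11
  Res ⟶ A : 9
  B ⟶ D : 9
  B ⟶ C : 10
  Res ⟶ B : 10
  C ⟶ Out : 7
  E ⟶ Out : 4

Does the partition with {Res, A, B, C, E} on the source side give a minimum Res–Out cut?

Given cut capacity: 9 + 7 + 4 = 20.
Augment Res→A→E→Out: bottleneck 4, flow now 4.
Augment Res→B→C→Out: bottleneck 7, flow now 11.
Augment Res→B→D→Out: bottleneck 3, flow now 14.
No augmenting path remains; maximum flow = 14.
In the residual graph, reachable from Res: {Res, A}.
Min-cut edges: Res→B (10), A→E (4); capacity 10 + 4 = 14.
Cut capacity 20 exceeds the max flow 14, so it is not minimum.

No — its capacity is 20, but the minimum cut has capacity 14.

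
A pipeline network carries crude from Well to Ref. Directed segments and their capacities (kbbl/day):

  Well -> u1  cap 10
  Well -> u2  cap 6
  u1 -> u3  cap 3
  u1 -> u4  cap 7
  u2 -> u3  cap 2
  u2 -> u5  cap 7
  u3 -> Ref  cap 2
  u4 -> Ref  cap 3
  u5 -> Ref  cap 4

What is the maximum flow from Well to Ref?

Augment Well→u1→u3→Ref: bottleneck 2, flow now 2.
Augment Well→u1→u4→Ref: bottleneck 3, flow now 5.
Augment Well→u2→u5→Ref: bottleneck 4, flow now 9.
No augmenting path remains; maximum flow = 9.
In the residual graph, reachable from Well: {Well, u1, u2, u3, u4, u5}.
Min-cut edges: u3→Ref (2), u4→Ref (3), u5→Ref (4); capacity 2 + 3 + 4 = 9.
This cut is saturated, so no flow can exceed 9.

9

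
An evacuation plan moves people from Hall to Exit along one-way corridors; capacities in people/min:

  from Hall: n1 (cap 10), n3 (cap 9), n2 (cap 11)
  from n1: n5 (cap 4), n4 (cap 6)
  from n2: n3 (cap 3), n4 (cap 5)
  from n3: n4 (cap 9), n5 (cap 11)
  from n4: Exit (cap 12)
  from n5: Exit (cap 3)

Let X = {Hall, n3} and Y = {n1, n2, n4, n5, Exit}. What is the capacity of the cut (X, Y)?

41

Edges leaving {Hall, n3}: Hall→n1 (10), Hall→n2 (11), n3→n4 (9), n3→n5 (11).
Cut capacity = 10 + 11 + 9 + 11 = 41.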